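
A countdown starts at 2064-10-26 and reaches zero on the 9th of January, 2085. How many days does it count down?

7380

Oct 26, 2064 → Oct 26, 2065: 365 days.
Oct 26, 2065 → Oct 26, 2066: 365 days.
Oct 26, 2066 → Oct 26, 2067: 365 days.
Oct 26, 2067 → Oct 26, 2068: 366 days (Feb 29, 2068 is in that span).
Oct 26, 2068 → Oct 26, 2069: 365 days.
Oct 26, 2069 → Oct 26, 2070: 365 days.
Oct 26, 2070 → Oct 26, 2071: 365 days.
Oct 26, 2071 → Oct 26, 2072: 366 days (Feb 29, 2072 is in that span).
Oct 26, 2072 → Oct 26, 2073: 365 days.
Oct 26, 2073 → Oct 26, 2074: 365 days.
Oct 26, 2074 → Oct 26, 2075: 365 days.
Oct 26, 2075 → Oct 26, 2076: 366 days (Feb 29, 2076 is in that span).
Oct 26, 2076 → Oct 26, 2077: 365 days.
Oct 26, 2077 → Oct 26, 2078: 365 days.
Oct 26, 2078 → Oct 26, 2079: 365 days.
Oct 26, 2079 → Oct 26, 2080: 366 days (Feb 29, 2080 is in that span).
Oct 26, 2080 → Oct 26, 2081: 365 days.
Oct 26, 2081 → Oct 26, 2082: 365 days.
Oct 26, 2082 → Oct 26, 2083: 365 days.
Oct 26, 2083 → Oct 26, 2084: 366 days (Feb 29, 2084 is in that span).
Oct 26, 2084 → Nov 26, 2084: 31 days (October has 31).
Nov 26, 2084 → Dec 26, 2084: 30 days (November has 30).
Dec 26, 2084 → Jan 9, 2085: 14 days.
Total: 7380 days.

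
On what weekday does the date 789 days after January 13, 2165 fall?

Friday

Jan 13, 2165 is a Sunday.
789 mod 7 = 5, so 789 days after a Sunday is Sunday + 5 = Friday.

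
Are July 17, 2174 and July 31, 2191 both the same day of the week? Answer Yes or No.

From Jul 17, 2174 to Jul 31, 2191 is 6223 days.
6223 mod 7 = 0, so they are the same weekday.
(Jul 17, 2174 is a Sunday; Jul 31, 2191 is a Sunday.)

Yes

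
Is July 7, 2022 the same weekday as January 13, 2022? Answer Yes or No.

Yes

From Jan 13, 2022 to Jul 7, 2022 is 175 days.
175 mod 7 = 0, so they are the same weekday.
(Jan 13, 2022 is a Thursday; Jul 7, 2022 is a Thursday.)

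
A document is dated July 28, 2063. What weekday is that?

Saturday

January 1, 2063 is a Monday.
Jan 1, 2063 → Feb 1, 2063: 31 days (January has 31).
Feb 1, 2063 → Mar 1, 2063: 28 days (February has 28).
Mar 1, 2063 → Apr 1, 2063: 31 days (March has 31).
Apr 1, 2063 → May 1, 2063: 30 days (April has 30).
May 1, 2063 → Jun 1, 2063: 31 days (May has 31).
Jun 1, 2063 → Jul 1, 2063: 30 days (June has 30).
Jul 1, 2063 → Jul 28, 2063: 27 days.
Total: 208 days.
208 mod 7 = 5, so Monday + 5 = Saturday.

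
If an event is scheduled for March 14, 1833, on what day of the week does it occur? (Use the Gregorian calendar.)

Thursday

Doomsday rule: the anchor day for the 1800s is Friday. For year 33: 33÷12 = 2 r 9, and 9÷4 = 2, so 2+9+2 = 13.
Friday + 13 ≡ Thursday — that's 1833's doomsday.
In March the doomsday date is Mar 14.
Mar 14 is the doomsday itself: Thursday.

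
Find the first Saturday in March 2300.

March 3, 2300

March 1, 2300 is a Thursday.
The first Saturday is therefore March 3 (2 days later).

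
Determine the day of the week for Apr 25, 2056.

Tuesday

Doomsday rule: the anchor day for the 2000s is Tuesday. For year 56: 56÷12 = 4 r 8, and 8÷4 = 2, so 4+8+2 = 14.
Tuesday + 14 ≡ Tuesday — that's 2056's doomsday.
In April the doomsday date is Apr 4.
Apr 25 is 21 days after Apr 4; 21 mod 7 = 0, so Tuesday + 0 = Tuesday.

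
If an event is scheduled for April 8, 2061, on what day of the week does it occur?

Doomsday rule: the anchor day for the 2000s is Tuesday. For year 61: 61÷12 = 5 r 1, and 1÷4 = 0, so 5+1+0 = 6.
Tuesday + 6 ≡ Monday — that's 2061's doomsday.
In April the doomsday date is Apr 4.
Apr 8 is 4 days after Apr 4; 4 mod 7 = 4, so Monday + 4 = Friday.

Friday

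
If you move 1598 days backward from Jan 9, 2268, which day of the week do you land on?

Tuesday

First find the weekday of Jan 9, 2268. Doomsday rule: the anchor day for the 2200s is Friday. For year 68: 68÷12 = 5 r 8, and 8÷4 = 2, so 5+8+2 = 15.
Friday + 15 ≡ Saturday — that's 2268's doomsday.
In January the doomsday date is Jan 4 (2268 is a leap year (divisible by 4)).
Jan 9 is 5 days after Jan 4; 5 mod 7 = 5, so Saturday + 5 = Thursday.
1598 mod 7 = 2, so 1598 days before a Thursday is Thursday − 2 = Tuesday.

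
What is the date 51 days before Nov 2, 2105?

−2 → Oct 31, 2105 (end of Oct, 31 days; 49 left).
−31 → Sep 30, 2105 (end of Sep, 30 days; 18 left).
−18 → Sep 12, 2105.

September 12, 2105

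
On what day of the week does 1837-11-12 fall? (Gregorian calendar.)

Doomsday rule: the anchor day for the 1800s is Friday. For year 37: 37÷12 = 3 r 1, and 1÷4 = 0, so 3+1+0 = 4.
Friday + 4 ≡ Tuesday — that's 1837's doomsday.
In November the doomsday date is Nov 7.
Nov 12 is 5 days after Nov 7; 5 mod 7 = 5, so Tuesday + 5 = Sunday.

Sunday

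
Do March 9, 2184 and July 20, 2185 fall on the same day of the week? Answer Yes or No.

From Mar 9, 2184 to Jul 20, 2185 is 498 days.
498 mod 7 = 1, so they are different weekdays.
(Mar 9, 2184 is a Tuesday; Jul 20, 2185 is a Wednesday.)

No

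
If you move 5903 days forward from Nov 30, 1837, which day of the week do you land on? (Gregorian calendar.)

Nov 30, 1837 is a Thursday.
5903 mod 7 = 2, so 5903 days after a Thursday is Thursday + 2 = Saturday.

Saturday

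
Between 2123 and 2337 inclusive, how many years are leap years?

52

Multiples of 4 in [2123,2337]: 54.
Of those, multiples of 100: 2 (not leap unless ÷400).
Multiples of 400: 0.
Leap years = 54 − 2 + 0 = 52.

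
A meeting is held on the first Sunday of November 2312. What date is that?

November 1, 2312 is a Friday.
The first Sunday is therefore November 3 (2 days later).

November 3, 2312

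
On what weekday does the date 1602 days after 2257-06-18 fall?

Jun 18, 2257 is a Thursday.
1602 mod 7 = 6, so 1602 days after a Thursday is Thursday + 6 = Wednesday.

Wednesday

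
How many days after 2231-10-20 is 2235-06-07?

1326

Oct 20, 2231 → Oct 20, 2232: 366 days (Feb 29, 2232 is in that span).
Oct 20, 2232 → Oct 20, 2233: 365 days.
Oct 20, 2233 → Oct 20, 2234: 365 days.
Oct 20, 2234 → Nov 20, 2234: 31 days (October has 31).
Nov 20, 2234 → Dec 20, 2234: 30 days (November has 30).
Dec 20, 2234 → Jan 20, 2235: 31 days (December has 31).
Jan 20, 2235 → Feb 20, 2235: 31 days (January has 31).
Feb 20, 2235 → Mar 20, 2235: 28 days (February has 28).
Mar 20, 2235 → Apr 20, 2235: 31 days (March has 31).
Apr 20, 2235 → May 20, 2235: 30 days (April has 30).
May 20, 2235 → Jun 7, 2235: 18 days.
Total: 1326 days.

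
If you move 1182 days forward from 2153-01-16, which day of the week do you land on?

Monday

Jan 16, 2153 is a Tuesday.
1182 mod 7 = 6, so 1182 days after a Tuesday is Tuesday + 6 = Monday.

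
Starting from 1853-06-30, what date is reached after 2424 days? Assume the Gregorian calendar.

+365 (one year) → Jun 30, 1854 (2059 left).
+365 (one year) → Jun 30, 1855 (1694 left).
+366 (one year; includes Feb 29, 1856) → Jun 30, 1856 (1328 left).
+365 (one year) → Jun 30, 1857 (963 left).
+365 (one year) → Jun 30, 1858 (598 left).
+365 (one year) → Jun 30, 1859 (233 left).
Jun has 30 days: +1 → Jul 1, 1859 (232 left).
Jul has 31 days: +31 → Aug 1, 1859 (201 left).
Aug has 31 days: +31 → Sep 1, 1859 (170 left).
Sep has 30 days: +30 → Oct 1, 1859 (140 left).
Oct has 31 days: +31 → Nov 1, 1859 (109 left).
Nov has 30 days: +30 → Dec 1, 1859 (79 left).
Dec has 31 days: +31 → Jan 1, 1860 (48 left).
Jan has 31 days: +31 → Feb 1, 1860 (17 left).
+17 → Feb 18, 1860.

February 18, 1860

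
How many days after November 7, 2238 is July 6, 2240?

607

Nov 7, 2238 → Nov 7, 2239: 365 days.
Nov 7, 2239 → Dec 7, 2239: 30 days (November has 30).
Dec 7, 2239 → Jan 7, 2240: 31 days (December has 31).
Jan 7, 2240 → Feb 7, 2240: 31 days (January has 31).
Feb 7, 2240 → Mar 7, 2240: 29 days (February has 29).
Mar 7, 2240 → Apr 7, 2240: 31 days (March has 31).
Apr 7, 2240 → May 7, 2240: 30 days (April has 30).
May 7, 2240 → Jun 7, 2240: 31 days (May has 31).
Jun 7, 2240 → Jul 6, 2240: 29 days.
Total: 607 days.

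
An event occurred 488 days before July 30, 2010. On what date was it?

March 29, 2009

−365 (one year) → Jul 30, 2009 (123 left).
−30 → Jun 30, 2009 (end of Jun, 30 days; 93 left).
−30 → May 31, 2009 (end of May, 31 days; 63 left).
−31 → Apr 30, 2009 (end of Apr, 30 days; 32 left).
−30 → Mar 31, 2009 (end of Mar, 31 days; 2 left).
−2 → Mar 29, 2009.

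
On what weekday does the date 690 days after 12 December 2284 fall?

First find the weekday of Dec 12, 2284. Doomsday rule: the anchor day for the 2200s is Friday. For year 84: 84÷12 = 7 r 0, and 0÷4 = 0, so 7+0+0 = 7.
Friday + 7 ≡ Friday — that's 2284's doomsday.
In December the doomsday date is Dec 12.
Dec 12 is the doomsday itself: Friday.
690 mod 7 = 4, so 690 days after a Friday is Friday + 4 = Tuesday.

Tuesday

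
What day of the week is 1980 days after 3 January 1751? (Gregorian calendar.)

Jan 3, 1751 is a Sunday.
1980 mod 7 = 6, so 1980 days after a Sunday is Sunday + 6 = Saturday.

Saturday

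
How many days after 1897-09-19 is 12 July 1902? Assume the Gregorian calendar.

Sep 19, 1897 → Sep 19, 1898: 365 days.
Sep 19, 1898 → Sep 19, 1899: 365 days.
Sep 19, 1899 → Sep 19, 1900: 365 days.
Sep 19, 1900 → Sep 19, 1901: 365 days.
Sep 19, 1901 → Oct 19, 1901: 30 days (September has 30).
Oct 19, 1901 → Nov 19, 1901: 31 days (October has 31).
Nov 19, 1901 → Dec 19, 1901: 30 days (November has 30).
Dec 19, 1901 → Jan 19, 1902: 31 days (December has 31).
Jan 19, 1902 → Feb 19, 1902: 31 days (January has 31).
Feb 19, 1902 → Mar 19, 1902: 28 days (February has 28).
Mar 19, 1902 → Apr 19, 1902: 31 days (March has 31).
Apr 19, 1902 → May 19, 1902: 30 days (April has 30).
May 19, 1902 → Jun 19, 1902: 31 days (May has 31).
Jun 19, 1902 → Jul 12, 1902: 23 days.
Total: 1756 days.

1756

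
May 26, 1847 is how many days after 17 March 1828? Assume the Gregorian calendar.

7009

Mar 17, 1828 → Mar 17, 1829: 365 days.
Mar 17, 1829 → Mar 17, 1830: 365 days.
Mar 17, 1830 → Mar 17, 1831: 365 days.
Mar 17, 1831 → Mar 17, 1832: 366 days (Feb 29, 1832 is in that span).
Mar 17, 1832 → Mar 17, 1833: 365 days.
Mar 17, 1833 → Mar 17, 1834: 365 days.
Mar 17, 1834 → Mar 17, 1835: 365 days.
Mar 17, 1835 → Mar 17, 1836: 366 days (Feb 29, 1836 is in that span).
Mar 17, 1836 → Mar 17, 1837: 365 days.
Mar 17, 1837 → Mar 17, 1838: 365 days.
Mar 17, 1838 → Mar 17, 1839: 365 days.
Mar 17, 1839 → Mar 17, 1840: 366 days (Feb 29, 1840 is in that span).
Mar 17, 1840 → Mar 17, 1841: 365 days.
Mar 17, 1841 → Mar 17, 1842: 365 days.
Mar 17, 1842 → Mar 17, 1843: 365 days.
Mar 17, 1843 → Mar 17, 1844: 366 days (Feb 29, 1844 is in that span).
Mar 17, 1844 → Mar 17, 1845: 365 days.
Mar 17, 1845 → Mar 17, 1846: 365 days.
Mar 17, 1846 → Mar 17, 1847: 365 days.
Mar 17, 1847 → Apr 17, 1847: 31 days (March has 31).
Apr 17, 1847 → May 17, 1847: 30 days (April has 30).
May 17, 1847 → May 26, 1847: 9 days.
Total: 7009 days.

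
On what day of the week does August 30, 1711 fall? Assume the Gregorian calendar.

Doomsday rule: the anchor day for the 1700s is Sunday. For year 11: 11÷12 = 0 r 11, and 11÷4 = 2, so 0+11+2 = 13.
Sunday + 13 ≡ Saturday — that's 1711's doomsday.
In August the doomsday date is Aug 8.
Aug 30 is 22 days after Aug 8; 22 mod 7 = 1, so Saturday + 1 = Sunday.

Sunday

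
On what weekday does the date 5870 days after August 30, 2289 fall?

Aug 30, 2289 is a Friday.
5870 mod 7 = 4, so 5870 days after a Friday is Friday + 4 = Tuesday.

Tuesday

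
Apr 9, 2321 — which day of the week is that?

Saturday

Doomsday rule: the anchor day for the 2300s is Wednesday. For year 21: 21÷12 = 1 r 9, and 9÷4 = 2, so 1+9+2 = 12.
Wednesday + 12 ≡ Monday — that's 2321's doomsday.
In April the doomsday date is Apr 4.
Apr 9 is 5 days after Apr 4; 5 mod 7 = 5, so Monday + 5 = Saturday.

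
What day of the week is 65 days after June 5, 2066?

Jun 5, 2066 is a Saturday.
65 mod 7 = 2, so 65 days after a Saturday is Saturday + 2 = Monday.

Monday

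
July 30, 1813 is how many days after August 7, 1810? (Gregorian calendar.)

Aug 7, 1810 → Aug 7, 1811: 365 days.
Aug 7, 1811 → Aug 7, 1812: 366 days (Feb 29, 1812 is in that span).
Aug 7, 1812 → Sep 7, 1812: 31 days (August has 31).
Sep 7, 1812 → Oct 7, 1812: 30 days (September has 30).
Oct 7, 1812 → Nov 7, 1812: 31 days (October has 31).
Nov 7, 1812 → Dec 7, 1812: 30 days (November has 30).
Dec 7, 1812 → Jan 7, 1813: 31 days (December has 31).
Jan 7, 1813 → Feb 7, 1813: 31 days (January has 31).
Feb 7, 1813 → Mar 7, 1813: 28 days (February has 28).
Mar 7, 1813 → Apr 7, 1813: 31 days (March has 31).
Apr 7, 1813 → May 7, 1813: 30 days (April has 30).
May 7, 1813 → Jun 7, 1813: 31 days (May has 31).
Jun 7, 1813 → Jul 7, 1813: 30 days (June has 30).
Jul 7, 1813 → Jul 30, 1813: 23 days.
Total: 1088 days.

1088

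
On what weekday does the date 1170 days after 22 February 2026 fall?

Monday

First find the weekday of Feb 22, 2026. Doomsday rule: the anchor day for the 2000s is Tuesday. For year 26: 26÷12 = 2 r 2, and 2÷4 = 0, so 2+2+0 = 4.
Tuesday + 4 ≡ Saturday — that's 2026's doomsday.
In February the doomsday date is Feb 28 (2026 is not a leap year).
Feb 22 is 6 days before Feb 28; 6 mod 7 = 6, so Saturday − 6 = Sunday.
1170 mod 7 = 1, so 1170 days after a Sunday is Sunday + 1 = Monday.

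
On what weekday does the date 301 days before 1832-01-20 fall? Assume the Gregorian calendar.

Friday

First find the weekday of Jan 20, 1832. Doomsday rule: the anchor day for the 1800s is Friday. For year 32: 32÷12 = 2 r 8, and 8÷4 = 2, so 2+8+2 = 12.
Friday + 12 ≡ Wednesday — that's 1832's doomsday.
In January the doomsday date is Jan 4 (1832 is a leap year (divisible by 4)).
Jan 20 is 16 days after Jan 4; 16 mod 7 = 2, so Wednesday + 2 = Friday.
301 mod 7 = 0, so 301 days before a Friday is Friday − 0 = Friday.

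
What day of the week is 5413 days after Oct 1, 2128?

First find the weekday of Oct 1, 2128. Doomsday rule: the anchor day for the 2100s is Sunday. For year 28: 28÷12 = 2 r 4, and 4÷4 = 1, so 2+4+1 = 7.
Sunday + 7 ≡ Sunday — that's 2128's doomsday.
In October the doomsday date is Oct 10.
Oct 1 is 9 days before Oct 10; 9 mod 7 = 2, so Sunday − 2 = Friday.
5413 mod 7 = 2, so 5413 days after a Friday is Friday + 2 = Sunday.

Sunday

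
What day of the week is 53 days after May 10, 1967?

May 10, 1967 is a Wednesday.
53 mod 7 = 4, so 53 days after a Wednesday is Wednesday + 4 = Sunday.

Sunday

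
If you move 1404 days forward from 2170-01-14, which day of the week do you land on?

Thursday

First find the weekday of Jan 14, 2170. Doomsday rule: the anchor day for the 2100s is Sunday. For year 70: 70÷12 = 5 r 10, and 10÷4 = 2, so 5+10+2 = 17.
Sunday + 17 ≡ Wednesday — that's 2170's doomsday.
In January the doomsday date is Jan 3 (2170 is not a leap year).
Jan 14 is 11 days after Jan 3; 11 mod 7 = 4, so Wednesday + 4 = Sunday.
1404 mod 7 = 4, so 1404 days after a Sunday is Sunday + 4 = Thursday.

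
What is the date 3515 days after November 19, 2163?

July 4, 2173

+366 (one year; includes Feb 29, 2164) → Nov 19, 2164 (3149 left).
+365 (one year) → Nov 19, 2165 (2784 left).
+365 (one year) → Nov 19, 2166 (2419 left).
+365 (one year) → Nov 19, 2167 (2054 left).
+366 (one year; includes Feb 29, 2168) → Nov 19, 2168 (1688 left).
+365 (one year) → Nov 19, 2169 (1323 left).
+365 (one year) → Nov 19, 2170 (958 left).
+365 (one year) → Nov 19, 2171 (593 left).
+366 (one year; includes Feb 29, 2172) → Nov 19, 2172 (227 left).
Nov has 30 days: +12 → Dec 1, 2172 (215 left).
Dec has 31 days: +31 → Jan 1, 2173 (184 left).
Jan has 31 days: +31 → Feb 1, 2173 (153 left).
Feb has 28 days: +28 → Mar 1, 2173 (125 left).
Mar has 31 days: +31 → Apr 1, 2173 (94 left).
Apr has 30 days: +30 → May 1, 2173 (64 left).
May has 31 days: +31 → Jun 1, 2173 (33 left).
Jun has 30 days: +30 → Jul 1, 2173 (3 left).
+3 → Jul 4, 2173.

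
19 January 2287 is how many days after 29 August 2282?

Aug 29, 2282 → Aug 29, 2283: 365 days.
Aug 29, 2283 → Aug 29, 2284: 366 days (Feb 29, 2284 is in that span).
Aug 29, 2284 → Aug 29, 2285: 365 days.
Aug 29, 2285 → Aug 29, 2286: 365 days.
Aug 29, 2286 → Sep 29, 2286: 31 days (August has 31).
Sep 29, 2286 → Oct 29, 2286: 30 days (September has 30).
Oct 29, 2286 → Nov 29, 2286: 31 days (October has 31).
Nov 29, 2286 → Dec 29, 2286: 30 days (November has 30).
Dec 29, 2286 → Jan 19, 2287: 21 days.
Total: 1604 days.

1604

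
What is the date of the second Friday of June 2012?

June 1, 2012 is a Friday.
The first Friday is therefore June 1 (same day).
The second Friday is 1 + 1×7 = June 8.

June 8, 2012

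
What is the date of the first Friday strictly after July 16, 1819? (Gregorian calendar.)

Jul 16, 1819 is a Friday.
From Friday to the next Friday is 7 days.
Jul 16, 1819 + 7 = Jul 23, 1819.

July 23, 1819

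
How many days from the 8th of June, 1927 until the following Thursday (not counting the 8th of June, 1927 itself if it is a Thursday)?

1

Jun 8, 1927 is a Wednesday.
From Wednesday to the next Thursday is 1 day.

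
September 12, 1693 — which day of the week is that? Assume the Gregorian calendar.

Saturday

Doomsday rule: the anchor day for the 1600s is Tuesday. For year 93: 93÷12 = 7 r 9, and 9÷4 = 2, so 7+9+2 = 18.
Tuesday + 18 ≡ Saturday — that's 1693's doomsday.
In September the doomsday date is Sep 5.
Sep 12 is 7 days after Sep 5; 7 mod 7 = 0, so Saturday + 0 = Saturday.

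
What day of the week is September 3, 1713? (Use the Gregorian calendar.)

Sunday

Doomsday rule: the anchor day for the 1700s is Sunday. For year 13: 13÷12 = 1 r 1, and 1÷4 = 0, so 1+1+0 = 2.
Sunday + 2 ≡ Tuesday — that's 1713's doomsday.
In September the doomsday date is Sep 5.
Sep 3 is 2 days before Sep 5; 2 mod 7 = 2, so Tuesday − 2 = Sunday.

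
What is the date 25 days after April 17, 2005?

Apr has 30 days: +14 → May 1, 2005 (11 left).
+11 → May 12, 2005.

May 12, 2005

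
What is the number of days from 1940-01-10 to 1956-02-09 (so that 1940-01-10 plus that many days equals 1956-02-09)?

5874

Jan 10, 1940 → Jan 10, 1941: 366 days (Feb 29, 1940 is in that span).
Jan 10, 1941 → Jan 10, 1942: 365 days.
Jan 10, 1942 → Jan 10, 1943: 365 days.
Jan 10, 1943 → Jan 10, 1944: 365 days.
Jan 10, 1944 → Jan 10, 1945: 366 days (Feb 29, 1944 is in that span).
Jan 10, 1945 → Jan 10, 1946: 365 days.
Jan 10, 1946 → Jan 10, 1947: 365 days.
Jan 10, 1947 → Jan 10, 1948: 365 days.
Jan 10, 1948 → Jan 10, 1949: 366 days (Feb 29, 1948 is in that span).
Jan 10, 1949 → Jan 10, 1950: 365 days.
Jan 10, 1950 → Jan 10, 1951: 365 days.
Jan 10, 1951 → Jan 10, 1952: 365 days.
Jan 10, 1952 → Jan 10, 1953: 366 days (Feb 29, 1952 is in that span).
Jan 10, 1953 → Jan 10, 1954: 365 days.
Jan 10, 1954 → Jan 10, 1955: 365 days.
Jan 10, 1955 → Feb 10, 1955: 31 days (January has 31).
Feb 10, 1955 → Mar 10, 1955: 28 days (February has 28).
Mar 10, 1955 → Apr 10, 1955: 31 days (March has 31).
Apr 10, 1955 → May 10, 1955: 30 days (April has 30).
May 10, 1955 → Jun 10, 1955: 31 days (May has 31).
Jun 10, 1955 → Jul 10, 1955: 30 days (June has 30).
Jul 10, 1955 → Aug 10, 1955: 31 days (July has 31).
Aug 10, 1955 → Sep 10, 1955: 31 days (August has 31).
Sep 10, 1955 → Oct 10, 1955: 30 days (September has 30).
Oct 10, 1955 → Nov 10, 1955: 31 days (October has 31).
Nov 10, 1955 → Dec 10, 1955: 30 days (November has 30).
Dec 10, 1955 → Jan 10, 1956: 31 days (December has 31).
Jan 10, 1956 → Feb 9, 1956: 30 days.
Total: 5874 days.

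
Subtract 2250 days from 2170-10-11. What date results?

August 13, 2164

−365 (one year) → Oct 11, 2169 (1885 left).
−365 (one year) → Oct 11, 2168 (1520 left).
−366 (one year; includes Feb 29, 2168) → Oct 11, 2167 (1154 left).
−365 (one year) → Oct 11, 2166 (789 left).
−365 (one year) → Oct 11, 2165 (424 left).
−365 (one year) → Oct 11, 2164 (59 left).
−11 → Sep 30, 2164 (end of Sep, 30 days; 48 left).
−30 → Aug 31, 2164 (end of Aug, 31 days; 18 left).
−18 → Aug 13, 2164.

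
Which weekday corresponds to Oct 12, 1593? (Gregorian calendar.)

Tuesday

Doomsday rule: the anchor day for the 1500s is Wednesday. For year 93: 93÷12 = 7 r 9, and 9÷4 = 2, so 7+9+2 = 18.
Wednesday + 18 ≡ Sunday — that's 1593's doomsday.
In October the doomsday date is Oct 10.
Oct 12 is 2 days after Oct 10; 2 mod 7 = 2, so Sunday + 2 = Tuesday.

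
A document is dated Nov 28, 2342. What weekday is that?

Doomsday rule: the anchor day for the 2300s is Wednesday. For year 42: 42÷12 = 3 r 6, and 6÷4 = 1, so 3+6+1 = 10.
Wednesday + 10 ≡ Saturday — that's 2342's doomsday.
In November the doomsday date is Nov 7.
Nov 28 is 21 days after Nov 7; 21 mod 7 = 0, so Saturday + 0 = Saturday.

Saturday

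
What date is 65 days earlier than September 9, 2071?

−9 → Aug 31, 2071 (end of Aug, 31 days; 56 left).
−31 → Jul 31, 2071 (end of Jul, 31 days; 25 left).
−25 → Jul 6, 2071.

July 6, 2071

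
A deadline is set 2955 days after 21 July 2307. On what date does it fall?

+366 (one year; includes Feb 29, 2308) → Jul 21, 2308 (2589 left).
+365 (one year) → Jul 21, 2309 (2224 left).
+365 (one year) → Jul 21, 2310 (1859 left).
+365 (one year) → Jul 21, 2311 (1494 left).
+366 (one year; includes Feb 29, 2312) → Jul 21, 2312 (1128 left).
+365 (one year) → Jul 21, 2313 (763 left).
+365 (one year) → Jul 21, 2314 (398 left).
Jul has 31 days: +11 → Aug 1, 2314 (387 left).
Aug has 31 days: +31 → Sep 1, 2314 (356 left).
Sep has 30 days: +30 → Oct 1, 2314 (326 left).
Oct has 31 days: +31 → Nov 1, 2314 (295 left).
Nov has 30 days: +30 → Dec 1, 2314 (265 left).
Dec has 31 days: +31 → Jan 1, 2315 (234 left).
Jan has 31 days: +31 → Feb 1, 2315 (203 left).
Feb has 28 days: +28 → Mar 1, 2315 (175 left).
Mar has 31 days: +31 → Apr 1, 2315 (144 left).
Apr has 30 days: +30 → May 1, 2315 (114 left).
May has 31 days: +31 → Jun 1, 2315 (83 left).
Jun has 30 days: +30 → Jul 1, 2315 (53 left).
Jul has 31 days: +31 → Aug 1, 2315 (22 left).
+22 → Aug 23, 2315.

August 23, 2315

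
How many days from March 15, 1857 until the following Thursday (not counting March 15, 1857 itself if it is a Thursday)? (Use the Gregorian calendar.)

4

Mar 15, 1857 is a Sunday.
From Sunday to the next Thursday is 4 days.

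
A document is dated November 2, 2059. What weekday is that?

Sunday

Doomsday rule: the anchor day for the 2000s is Tuesday. For year 59: 59÷12 = 4 r 11, and 11÷4 = 2, so 4+11+2 = 17.
Tuesday + 17 ≡ Friday — that's 2059's doomsday.
In November the doomsday date is Nov 7.
Nov 2 is 5 days before Nov 7; 5 mod 7 = 5, so Friday − 5 = Sunday.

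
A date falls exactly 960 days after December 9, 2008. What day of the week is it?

Dec 9, 2008 is a Tuesday.
960 mod 7 = 1, so 960 days after a Tuesday is Tuesday + 1 = Wednesday.

Wednesday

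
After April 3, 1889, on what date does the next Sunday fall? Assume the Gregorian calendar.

Apr 3, 1889 is a Wednesday.
From Wednesday to the next Sunday is 4 days.
Apr 3, 1889 + 4 = Apr 7, 1889.

April 7, 1889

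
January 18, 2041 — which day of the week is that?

Doomsday rule: the anchor day for the 2000s is Tuesday. For year 41: 41÷12 = 3 r 5, and 5÷4 = 1, so 3+5+1 = 9.
Tuesday + 9 ≡ Thursday — that's 2041's doomsday.
In January the doomsday date is Jan 3 (2041 is not a leap year).
Jan 18 is 15 days after Jan 3; 15 mod 7 = 1, so Thursday + 1 = Friday.

Friday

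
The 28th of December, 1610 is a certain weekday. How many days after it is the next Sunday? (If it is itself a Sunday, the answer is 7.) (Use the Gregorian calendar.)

Dec 28, 1610 is a Tuesday.
From Tuesday to the next Sunday is 5 days.

5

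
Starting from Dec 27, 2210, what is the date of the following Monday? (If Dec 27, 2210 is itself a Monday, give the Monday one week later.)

Dec 27, 2210 is a Thursday.
From Thursday to the next Monday is 4 days.
Dec 27, 2210 + 4 = Dec 31, 2210.

December 31, 2210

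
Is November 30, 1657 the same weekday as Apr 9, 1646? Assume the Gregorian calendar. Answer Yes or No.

No

From Apr 9, 1646 to Nov 30, 1657 is 4253 days.
4253 mod 7 = 4, so they are different weekdays.
(Apr 9, 1646 is a Monday; Nov 30, 1657 is a Friday.)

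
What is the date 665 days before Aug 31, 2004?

−366 (one year; includes Feb 29, 2004) → Aug 31, 2003 (299 left).
−31 → Jul 31, 2003 (end of Jul, 31 days; 268 left).
−31 → Jun 30, 2003 (end of Jun, 30 days; 237 left).
−30 → May 31, 2003 (end of May, 31 days; 207 left).
−31 → Apr 30, 2003 (end of Apr, 30 days; 176 left).
−30 → Mar 31, 2003 (end of Mar, 31 days; 146 left).
−31 → Feb 28, 2003 (end of Feb, 28 days; 115 left).
−28 → Jan 31, 2003 (end of Jan, 31 days; 87 left).
−31 → Dec 31, 2002 (end of Dec, 31 days; 56 left).
−31 → Nov 30, 2002 (end of Nov, 30 days; 25 left).
−25 → Nov 5, 2002.

November 5, 2002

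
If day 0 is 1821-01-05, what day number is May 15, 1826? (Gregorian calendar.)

1956

Jan 5, 1821 → Jan 5, 1822: 365 days.
Jan 5, 1822 → Jan 5, 1823: 365 days.
Jan 5, 1823 → Jan 5, 1824: 365 days.
Jan 5, 1824 → Jan 5, 1825: 366 days (Feb 29, 1824 is in that span).
Jan 5, 1825 → Jan 5, 1826: 365 days.
Jan 5, 1826 → Feb 5, 1826: 31 days (January has 31).
Feb 5, 1826 → Mar 5, 1826: 28 days (February has 28).
Mar 5, 1826 → Apr 5, 1826: 31 days (March has 31).
Apr 5, 1826 → May 5, 1826: 30 days (April has 30).
May 5, 1826 → May 15, 1826: 10 days.
Total: 1956 days.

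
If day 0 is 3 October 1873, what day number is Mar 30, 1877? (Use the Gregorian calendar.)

1274

Oct 3, 1873 → Oct 3, 1874: 365 days.
Oct 3, 1874 → Oct 3, 1875: 365 days.
Oct 3, 1875 → Oct 3, 1876: 366 days (Feb 29, 1876 is in that span).
Oct 3, 1876 → Nov 3, 1876: 31 days (October has 31).
Nov 3, 1876 → Dec 3, 1876: 30 days (November has 30).
Dec 3, 1876 → Jan 3, 1877: 31 days (December has 31).
Jan 3, 1877 → Feb 3, 1877: 31 days (January has 31).
Feb 3, 1877 → Mar 3, 1877: 28 days (February has 28).
Mar 3, 1877 → Mar 30, 1877: 27 days.
Total: 1274 days.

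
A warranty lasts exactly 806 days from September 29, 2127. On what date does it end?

December 13, 2129

+366 (one year; includes Feb 29, 2128) → Sep 29, 2128 (440 left).
+365 (one year) → Sep 29, 2129 (75 left).
Sep has 30 days: +2 → Oct 1, 2129 (73 left).
Oct has 31 days: +31 → Nov 1, 2129 (42 left).
Nov has 30 days: +30 → Dec 1, 2129 (12 left).
+12 → Dec 13, 2129.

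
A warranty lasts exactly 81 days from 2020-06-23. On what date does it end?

Jun has 30 days: +8 → Jul 1, 2020 (73 left).
Jul has 31 days: +31 → Aug 1, 2020 (42 left).
Aug has 31 days: +31 → Sep 1, 2020 (11 left).
+11 → Sep 12, 2020.

September 12, 2020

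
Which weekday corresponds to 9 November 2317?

Friday

Doomsday rule: the anchor day for the 2300s is Wednesday. For year 17: 17÷12 = 1 r 5, and 5÷4 = 1, so 1+5+1 = 7.
Wednesday + 7 ≡ Wednesday — that's 2317's doomsday.
In November the doomsday date is Nov 7.
Nov 9 is 2 days after Nov 7; 2 mod 7 = 2, so Wednesday + 2 = Friday.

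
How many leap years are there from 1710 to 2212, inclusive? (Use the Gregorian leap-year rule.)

Multiples of 4 in [1710,2212]: 126.
Of those, multiples of 100: 5 (not leap unless ÷400).
Multiples of 400: 1.
Leap years = 126 − 5 + 1 = 122.

122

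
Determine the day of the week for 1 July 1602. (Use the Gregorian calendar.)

Doomsday rule: the anchor day for the 1600s is Tuesday. For year 02: 2÷12 = 0 r 2, and 2÷4 = 0, so 0+2+0 = 2.
Tuesday + 2 ≡ Thursday — that's 1602's doomsday.
In July the doomsday date is Jul 11.
Jul 1 is 10 days before Jul 11; 10 mod 7 = 3, so Thursday − 3 = Monday.

Monday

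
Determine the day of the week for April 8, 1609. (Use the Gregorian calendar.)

Wednesday

Doomsday rule: the anchor day for the 1600s is Tuesday. For year 09: 9÷12 = 0 r 9, and 9÷4 = 2, so 0+9+2 = 11.
Tuesday + 11 ≡ Saturday — that's 1609's doomsday.
In April the doomsday date is Apr 4.
Apr 8 is 4 days after Apr 4; 4 mod 7 = 4, so Saturday + 4 = Wednesday.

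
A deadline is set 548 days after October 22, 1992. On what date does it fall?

+365 (one year) → Oct 22, 1993 (183 left).
Oct has 31 days: +10 → Nov 1, 1993 (173 left).
Nov has 30 days: +30 → Dec 1, 1993 (143 left).
Dec has 31 days: +31 → Jan 1, 1994 (112 left).
Jan has 31 days: +31 → Feb 1, 1994 (81 left).
Feb has 28 days: +28 → Mar 1, 1994 (53 left).
Mar has 31 days: +31 → Apr 1, 1994 (22 left).
+22 → Apr 23, 1994.

April 23, 1994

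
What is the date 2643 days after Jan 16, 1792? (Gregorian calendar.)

+366 (one year; includes Feb 29, 1792) → Jan 16, 1793 (2277 left).
+365 (one year) → Jan 16, 1794 (1912 left).
+365 (one year) → Jan 16, 1795 (1547 left).
+365 (one year) → Jan 16, 1796 (1182 left).
+366 (one year; includes Feb 29, 1796) → Jan 16, 1797 (816 left).
+365 (one year) → Jan 16, 1798 (451 left).
+365 (one year) → Jan 16, 1799 (86 left).
Jan has 31 days: +16 → Feb 1, 1799 (70 left).
Feb has 28 days: +28 → Mar 1, 1799 (42 left).
Mar has 31 days: +31 → Apr 1, 1799 (11 left).
+11 → Apr 12, 1799.

April 12, 1799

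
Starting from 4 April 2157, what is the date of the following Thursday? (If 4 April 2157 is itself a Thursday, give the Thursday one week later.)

April 7, 2157

Apr 4, 2157 is a Monday.
From Monday to the next Thursday is 3 days.
Apr 4, 2157 + 3 = Apr 7, 2157.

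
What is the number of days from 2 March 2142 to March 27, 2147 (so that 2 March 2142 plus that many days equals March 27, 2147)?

1851

Mar 2, 2142 → Mar 2, 2143: 365 days.
Mar 2, 2143 → Mar 2, 2144: 366 days (Feb 29, 2144 is in that span).
Mar 2, 2144 → Mar 2, 2145: 365 days.
Mar 2, 2145 → Mar 2, 2146: 365 days.
Mar 2, 2146 → Apr 2, 2146: 31 days (March has 31).
Apr 2, 2146 → May 2, 2146: 30 days (April has 30).
May 2, 2146 → Jun 2, 2146: 31 days (May has 31).
Jun 2, 2146 → Jul 2, 2146: 30 days (June has 30).
Jul 2, 2146 → Aug 2, 2146: 31 days (July has 31).
Aug 2, 2146 → Sep 2, 2146: 31 days (August has 31).
Sep 2, 2146 → Oct 2, 2146: 30 days (September has 30).
Oct 2, 2146 → Nov 2, 2146: 31 days (October has 31).
Nov 2, 2146 → Dec 2, 2146: 30 days (November has 30).
Dec 2, 2146 → Jan 2, 2147: 31 days (December has 31).
Jan 2, 2147 → Feb 2, 2147: 31 days (January has 31).
Feb 2, 2147 → Mar 2, 2147: 28 days (February has 28).
Mar 2, 2147 → Mar 27, 2147: 25 days.
Total: 1851 days.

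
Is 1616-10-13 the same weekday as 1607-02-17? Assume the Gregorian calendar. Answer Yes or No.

No

From Feb 17, 1607 to Oct 13, 1616 is 3526 days.
3526 mod 7 = 5, so they are different weekdays.
(Feb 17, 1607 is a Saturday; Oct 13, 1616 is a Thursday.)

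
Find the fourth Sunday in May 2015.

May 1, 2015 is a Friday.
The first Sunday is therefore May 3 (2 days later).
The fourth Sunday is 3 + 3×7 = May 24.

May 24, 2015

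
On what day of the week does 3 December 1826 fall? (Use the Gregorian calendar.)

Sunday

Doomsday rule: the anchor day for the 1800s is Friday. For year 26: 26÷12 = 2 r 2, and 2÷4 = 0, so 2+2+0 = 4.
Friday + 4 ≡ Tuesday — that's 1826's doomsday.
In December the doomsday date is Dec 12.
Dec 3 is 9 days before Dec 12; 9 mod 7 = 2, so Tuesday − 2 = Sunday.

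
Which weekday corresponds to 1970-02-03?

Tuesday

Doomsday rule: the anchor day for the 1900s is Wednesday. For year 70: 70÷12 = 5 r 10, and 10÷4 = 2, so 5+10+2 = 17.
Wednesday + 17 ≡ Saturday — that's 1970's doomsday.
In February the doomsday date is Feb 28 (1970 is not a leap year).
Feb 3 is 25 days before Feb 28; 25 mod 7 = 4, so Saturday − 4 = Tuesday.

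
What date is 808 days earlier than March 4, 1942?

−365 (one year) → Mar 4, 1941 (443 left).
−365 (one year) → Mar 4, 1940 (78 left).
−4 → Feb 29, 1940 (end of Feb, 29 days; 74 left).
−29 → Jan 31, 1940 (end of Jan, 31 days; 45 left).
−31 → Dec 31, 1939 (end of Dec, 31 days; 14 left).
−14 → Dec 17, 1939.

December 17, 1939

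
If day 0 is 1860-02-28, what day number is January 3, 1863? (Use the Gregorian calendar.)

1040

Feb 28, 1860 → Feb 28, 1861: 366 days (Feb 29, 1860 is in that span).
Feb 28, 1861 → Feb 28, 1862: 365 days.
Feb 28, 1862 → Mar 28, 1862: 28 days (February has 28).
Mar 28, 1862 → Apr 28, 1862: 31 days (March has 31).
Apr 28, 1862 → May 28, 1862: 30 days (April has 30).
May 28, 1862 → Jun 28, 1862: 31 days (May has 31).
Jun 28, 1862 → Jul 28, 1862: 30 days (June has 30).
Jul 28, 1862 → Aug 28, 1862: 31 days (July has 31).
Aug 28, 1862 → Sep 28, 1862: 31 days (August has 31).
Sep 28, 1862 → Oct 28, 1862: 30 days (September has 30).
Oct 28, 1862 → Nov 28, 1862: 31 days (October has 31).
Nov 28, 1862 → Dec 28, 1862: 30 days (November has 30).
Dec 28, 1862 → Jan 3, 1863: 6 days.
Total: 1040 days.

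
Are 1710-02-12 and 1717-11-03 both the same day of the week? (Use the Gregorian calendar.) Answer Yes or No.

Yes

From Feb 12, 1710 to Nov 3, 1717 is 2821 days.
2821 mod 7 = 0, so they are the same weekday.
(Feb 12, 1710 is a Wednesday; Nov 3, 1717 is a Wednesday.)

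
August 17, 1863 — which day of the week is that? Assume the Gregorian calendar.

Monday

Doomsday rule: the anchor day for the 1800s is Friday. For year 63: 63÷12 = 5 r 3, and 3÷4 = 0, so 5+3+0 = 8.
Friday + 8 ≡ Saturday — that's 1863's doomsday.
In August the doomsday date is Aug 8.
Aug 17 is 9 days after Aug 8; 9 mod 7 = 2, so Saturday + 2 = Monday.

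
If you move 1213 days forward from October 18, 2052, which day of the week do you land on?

First find the weekday of Oct 18, 2052. Doomsday rule: the anchor day for the 2000s is Tuesday. For year 52: 52÷12 = 4 r 4, and 4÷4 = 1, so 4+4+1 = 9.
Tuesday + 9 ≡ Thursday — that's 2052's doomsday.
In October the doomsday date is Oct 10.
Oct 18 is 8 days after Oct 10; 8 mod 7 = 1, so Thursday + 1 = Friday.
1213 mod 7 = 2, so 1213 days after a Friday is Friday + 2 = Sunday.

Sunday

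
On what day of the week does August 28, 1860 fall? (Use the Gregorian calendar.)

Tuesday

Doomsday rule: the anchor day for the 1800s is Friday. For year 60: 60÷12 = 5 r 0, and 0÷4 = 0, so 5+0+0 = 5.
Friday + 5 ≡ Wednesday — that's 1860's doomsday.
In August the doomsday date is Aug 8.
Aug 28 is 20 days after Aug 8; 20 mod 7 = 6, so Wednesday + 6 = Tuesday.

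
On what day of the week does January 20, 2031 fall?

Doomsday rule: the anchor day for the 2000s is Tuesday. For year 31: 31÷12 = 2 r 7, and 7÷4 = 1, so 2+7+1 = 10.
Tuesday + 10 ≡ Friday — that's 2031's doomsday.
In January the doomsday date is Jan 3 (2031 is not a leap year).
Jan 20 is 17 days after Jan 3; 17 mod 7 = 3, so Friday + 3 = Monday.

Monday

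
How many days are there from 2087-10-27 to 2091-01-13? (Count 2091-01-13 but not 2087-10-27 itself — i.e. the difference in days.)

Oct 27, 2087 → Oct 27, 2088: 366 days (Feb 29, 2088 is in that span).
Oct 27, 2088 → Oct 27, 2089: 365 days.
Oct 27, 2089 → Oct 27, 2090: 365 days.
Oct 27, 2090 → Nov 27, 2090: 31 days (October has 31).
Nov 27, 2090 → Dec 27, 2090: 30 days (November has 30).
Dec 27, 2090 → Jan 13, 2091: 17 days.
Total: 1174 days.

1174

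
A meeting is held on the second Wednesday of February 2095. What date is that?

February 1, 2095 is a Tuesday.
The first Wednesday is therefore February 2 (1 days later).
The second Wednesday is 2 + 1×7 = February 9.

February 9, 2095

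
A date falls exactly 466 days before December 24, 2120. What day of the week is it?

First find the weekday of Dec 24, 2120. Doomsday rule: the anchor day for the 2100s is Sunday. For year 20: 20÷12 = 1 r 8, and 8÷4 = 2, so 1+8+2 = 11.
Sunday + 11 ≡ Thursday — that's 2120's doomsday.
In December the doomsday date is Dec 12.
Dec 24 is 12 days after Dec 12; 12 mod 7 = 5, so Thursday + 5 = Tuesday.
466 mod 7 = 4, so 466 days before a Tuesday is Tuesday − 4 = Friday.

Friday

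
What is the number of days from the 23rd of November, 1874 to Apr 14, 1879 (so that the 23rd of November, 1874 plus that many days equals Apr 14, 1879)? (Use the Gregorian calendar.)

1603

Nov 23, 1874 → Nov 23, 1875: 365 days.
Nov 23, 1875 → Nov 23, 1876: 366 days (Feb 29, 1876 is in that span).
Nov 23, 1876 → Nov 23, 1877: 365 days.
Nov 23, 1877 → Nov 23, 1878: 365 days.
Nov 23, 1878 → Dec 23, 1878: 30 days (November has 30).
Dec 23, 1878 → Jan 23, 1879: 31 days (December has 31).
Jan 23, 1879 → Feb 23, 1879: 31 days (January has 31).
Feb 23, 1879 → Mar 23, 1879: 28 days (February has 28).
Mar 23, 1879 → Apr 14, 1879: 22 days.
Total: 1603 days.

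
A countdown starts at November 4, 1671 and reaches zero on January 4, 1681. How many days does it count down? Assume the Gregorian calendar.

Nov 4, 1671 → Nov 4, 1672: 366 days (Feb 29, 1672 is in that span).
Nov 4, 1672 → Nov 4, 1673: 365 days.
Nov 4, 1673 → Nov 4, 1674: 365 days.
Nov 4, 1674 → Nov 4, 1675: 365 days.
Nov 4, 1675 → Nov 4, 1676: 366 days (Feb 29, 1676 is in that span).
Nov 4, 1676 → Nov 4, 1677: 365 days.
Nov 4, 1677 → Nov 4, 1678: 365 days.
Nov 4, 1678 → Nov 4, 1679: 365 days.
Nov 4, 1679 → Nov 4, 1680: 366 days (Feb 29, 1680 is in that span).
Nov 4, 1680 → Dec 4, 1680: 30 days (November has 30).
Dec 4, 1680 → Jan 4, 1681: 31 days.
Total: 3349 days.

3349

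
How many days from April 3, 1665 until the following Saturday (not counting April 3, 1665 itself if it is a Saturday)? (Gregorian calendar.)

Apr 3, 1665 is a Friday.
From Friday to the next Saturday is 1 day.

1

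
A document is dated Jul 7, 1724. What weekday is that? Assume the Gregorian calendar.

Doomsday rule: the anchor day for the 1700s is Sunday. For year 24: 24÷12 = 2 r 0, and 0÷4 = 0, so 2+0+0 = 2.
Sunday + 2 ≡ Tuesday — that's 1724's doomsday.
In July the doomsday date is Jul 11.
Jul 7 is 4 days before Jul 11; 4 mod 7 = 4, so Tuesday − 4 = Friday.

Friday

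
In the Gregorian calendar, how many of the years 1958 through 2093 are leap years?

Multiples of 4 in [1958,2093]: 34.
Of those, multiples of 100: 1 (not leap unless ÷400).
Multiples of 400: 1.
Leap years = 34 − 1 + 1 = 34.

34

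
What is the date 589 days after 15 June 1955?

+366 (one year; includes Feb 29, 1956) → Jun 15, 1956 (223 left).
Jun has 30 days: +16 → Jul 1, 1956 (207 left).
Jul has 31 days: +31 → Aug 1, 1956 (176 left).
Aug has 31 days: +31 → Sep 1, 1956 (145 left).
Sep has 30 days: +30 → Oct 1, 1956 (115 left).
Oct has 31 days: +31 → Nov 1, 1956 (84 left).
Nov has 30 days: +30 → Dec 1, 1956 (54 left).
Dec has 31 days: +31 → Jan 1, 1957 (23 left).
+23 → Jan 24, 1957.

January 24, 1957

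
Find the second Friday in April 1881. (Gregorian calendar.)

April 8, 1881

April 1, 1881 is a Friday.
The first Friday is therefore April 1 (same day).
The second Friday is 1 + 1×7 = April 8.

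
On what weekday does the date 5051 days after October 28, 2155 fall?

Saturday

First find the weekday of Oct 28, 2155. Doomsday rule: the anchor day for the 2100s is Sunday. For year 55: 55÷12 = 4 r 7, and 7÷4 = 1, so 4+7+1 = 12.
Sunday + 12 ≡ Friday — that's 2155's doomsday.
In October the doomsday date is Oct 10.
Oct 28 is 18 days after Oct 10; 18 mod 7 = 4, so Friday + 4 = Tuesday.
5051 mod 7 = 4, so 5051 days after a Tuesday is Tuesday + 4 = Saturday.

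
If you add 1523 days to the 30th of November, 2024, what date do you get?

+365 (one year) → Nov 30, 2025 (1158 left).
+365 (one year) → Nov 30, 2026 (793 left).
+365 (one year) → Nov 30, 2027 (428 left).
+366 (one year; includes Feb 29, 2028) → Nov 30, 2028 (62 left).
Nov has 30 days: +1 → Dec 1, 2028 (61 left).
Dec has 31 days: +31 → Jan 1, 2029 (30 left).
+30 → Jan 31, 2029.

January 31, 2029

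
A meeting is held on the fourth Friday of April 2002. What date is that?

April 26, 2002

April 1, 2002 is a Monday.
The first Friday is therefore April 5 (4 days later).
The fourth Friday is 5 + 3×7 = April 26.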